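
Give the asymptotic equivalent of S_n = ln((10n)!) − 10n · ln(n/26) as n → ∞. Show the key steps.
S_n ~ 10n · (ln 260 − 1) + O(ln n)

Stirling: ln((10n)!) = 10n ln(10n) − 10n + O(ln n).
  S_n = 10n ln(10n) − 10n − 10n ln(n/26) + O(ln n)
      = 10n ln(10n) − 10n ln n + 10n ln 26 − 10n + O(ln n)
      = 10n ln 10 + 10n ln 26 − 10n + O(ln n)
      = 10n (ln 260 − 1) + O(ln n).
Numerically ln(260) − 1 ≈ 4.5607.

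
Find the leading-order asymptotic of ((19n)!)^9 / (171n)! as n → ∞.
((19n)!)^9/(171n)! ~ ((2π·19n)^(8/2) / 3) · 9^(−9·19n)  →  0

Write N = 19n. Stirling: N! ~ sqrt(2π N)(N/e)^N and (9N)! ~ sqrt(2π·9N)·(9N/e)^(9N).
  (N!)^9/(9N)! ~ (2π N)^(9/2) (N/e)^(9N) / [sqrt(2π·9N) (9N/e)^(9N)]
     = (2π N)^(9/2) / sqrt(2π·9N) · (N/(9N))^(9N)
     = (2π N)^((9−1)/2) / 3 · 9^(−9N).
Since 9^9 > 1, the factor 9^(−9N) decays exponentially, so the ratio → 0. Substituting N = 19n gives the stated form.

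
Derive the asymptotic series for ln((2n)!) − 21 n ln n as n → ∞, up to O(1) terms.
ln((2n)!) − 21 n ln n = −19 n ln n + 2(ln 2 − 1) n + (1/2) ln(2π·2n) + O(1/n)

Stirling: ln((2n)!) = 2n ln(2n) − 2n + (1/2) ln(2π·2n) + O(1/n).
Expand 2n ln(2n) = 2n (ln n + ln 2) = 2n ln n + 2n ln 2.
Subtract 21n ln n: leading term is (2 − 21) n ln n = −19 n ln n. The next term is 2n ln 2 − 2n = 2(ln 2 − 1) n. Then the (1/2) ln(2π·2n) correction.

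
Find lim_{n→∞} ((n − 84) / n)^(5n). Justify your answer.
lim = e^(−420)

Rewrite as (1 − 84/n)^(5n). By the standard limit (1 + x/n)^n → e^x, we have (1 − 84/n)^n → e^(−84), and raising to the 5th power gives e^(−420).
More precisely, ln[(1 − 84/n)^(5n)] = 5n · ln(1 − 84/n) = 5n · (-84/n + O(1/n^2)) = -420 + O(1/n) → -420.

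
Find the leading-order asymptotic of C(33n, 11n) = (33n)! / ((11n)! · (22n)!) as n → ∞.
C(33n, 11n) ~ (27/4)^(11n) · sqrt(3/(4π·11n))

Write N = 11n. Apply Stirling to each factorial:
  (3N)! ~ sqrt(2π·3N) · (3N/e)^(3N),
  N! ~ sqrt(2π N) · (N/e)^N,
  (2N)! ~ sqrt(2π·2N) · (2N/e)^(2N).
The exponential factors combine to (3N)^(3N) / (N^N · (2N)^(2N)) = 3^(3N)/2^(2N) = (3^3/2^2)^N = (27/4)^N.
The square-root prefactors combine to sqrt(2π·3N) / (sqrt(2π N)·sqrt(2π·2N)) = sqrt(3 / (2π·2·N)) = sqrt(3/(4π·11n)).
Substituting N = 11n: C(33n, 11n) ~ (27/4)^(11n) · sqrt(3/(4π·11n)).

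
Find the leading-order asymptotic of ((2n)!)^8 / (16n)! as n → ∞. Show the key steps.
((2n)!)^8/(16n)! ~ ((2π·2n)^(7/2) / sqrt(8)) · 8^(−8·2n)  →  0

Write N = 2n. Stirling: N! ~ sqrt(2π N)(N/e)^N and (8N)! ~ sqrt(2π·8N)·(8N/e)^(8N).
  (N!)^8/(8N)! ~ (2π N)^(8/2) (N/e)^(8N) / [sqrt(2π·8N) (8N/e)^(8N)]
     = (2π N)^(8/2) / sqrt(2π·8N) · (N/(8N))^(8N)
     = (2π N)^((8−1)/2) / sqrt(8) · 8^(−8N).
Since 8^8 > 1, the factor 8^(−8N) decays exponentially, so the ratio → 0. Substituting N = 2n gives the stated form.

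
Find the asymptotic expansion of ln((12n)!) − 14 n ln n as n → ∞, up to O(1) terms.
ln((12n)!) − 14 n ln n = −2 n ln n + 12(ln 12 − 1) n + (1/2) ln(2π·12n) + O(1/n)

Stirling: ln((12n)!) = 12n ln(12n) − 12n + (1/2) ln(2π·12n) + O(1/n).
Expand 12n ln(12n) = 12n (ln n + ln 12) = 12n ln n + 12n ln 12.
Subtract 14n ln n: leading term is (12 − 14) n ln n = −2 n ln n. The next term is 12n ln 12 − 12n = 12(ln 12 − 1) n. Then the (1/2) ln(2π·12n) correction.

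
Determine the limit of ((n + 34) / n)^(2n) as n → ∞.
lim = e^68

Rewrite as (1 + 34/n)^(2n). By the standard limit (1 + x/n)^n → e^x, we have (1 + 34/n)^n → e^34, and raising to the 2nd power gives e^68.
More precisely, ln[(1 + 34/n)^(2n)] = 2n · ln(1 + 34/n) = 2n · (34/n + O(1/n^2)) = 68 + O(1/n) → 68.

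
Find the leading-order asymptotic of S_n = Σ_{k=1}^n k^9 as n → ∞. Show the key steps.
S_n ~ n^10 / 10

By integral comparison (Euler-Maclaurin), Σ_{k=1}^n k^9 = ∫_0^n x^9 dx + O(n^9) = n^10/10 + O(n^9). (Equivalently, Faulhaber's formula gives the same leading term.)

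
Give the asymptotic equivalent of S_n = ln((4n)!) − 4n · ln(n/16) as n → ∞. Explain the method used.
S_n ~ 4n · (ln 64 − 1) + O(ln n)

Stirling: ln((4n)!) = 4n ln(4n) − 4n + O(ln n).
  S_n = 4n ln(4n) − 4n − 4n ln(n/16) + O(ln n)
      = 4n ln(4n) − 4n ln n + 4n ln 16 − 4n + O(ln n)
      = 4n ln 4 + 4n ln 16 − 4n + O(ln n)
      = 4n (ln 64 − 1) + O(ln n).
Numerically ln(64) − 1 ≈ 3.1589.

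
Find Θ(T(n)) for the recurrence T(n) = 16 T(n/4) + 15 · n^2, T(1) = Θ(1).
T(n) = Θ(n^2 log n)

log_4 16 = 2, and f(n) = 15 · n^2 = Θ(n^(log_4 16)). This is Case 2 of the master theorem: T(n) = Θ(f(n) · log n) = Θ(n^2 log n).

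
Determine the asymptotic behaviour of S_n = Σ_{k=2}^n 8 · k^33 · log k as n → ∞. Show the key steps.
S_n ~ 4 · n^34 log n / 17 − 2 · n^34 / 289

By integral comparison, S_n = ∫_1^n 8 · x^33 · log x dx + O(n^33 · log n). For the integral, ∫ x^33 log x dx = n^34 log n / 34 − n^34/1156 (integration by parts). Hence S_n ~ 4 · n^34 log n / 17 − 2 · n^34 / 289.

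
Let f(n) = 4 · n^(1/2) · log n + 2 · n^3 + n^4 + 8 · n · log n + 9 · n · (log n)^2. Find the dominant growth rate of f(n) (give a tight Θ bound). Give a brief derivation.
f(n) ∈ Θ(n^4)

Compare the terms by growth order. For large n, n^a · (log n)^b dominates n^a' · (log n)^b' iff a > a', or (a = a' and b > b'). Ranking the 5 terms shows the dominant one is n^4. Hence f(n) ∈ Θ(n^4).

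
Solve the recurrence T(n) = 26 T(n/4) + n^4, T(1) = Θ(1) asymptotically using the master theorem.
T(n) = Θ(n^4)

log_4 26 ≈ 2.350. f(n) = n^4 dominates n^(log_4 26) since 4 > 2.350, and the regularity condition a·f(n/b) = 26·(n/4)^4 = (26/256)·n^4 ≤ c·f(n) holds with c = 26/256 ≈ 0.102 < 1. So this is Case 3: T(n) = Θ(f(n)) = Θ(n^4).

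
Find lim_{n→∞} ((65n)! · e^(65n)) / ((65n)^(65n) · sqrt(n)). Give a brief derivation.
lim = sqrt(2π·65)

Stirling: (65n)! ~ sqrt(2π·65n) · (65n/e)^(65n). Hence
  (65n)! · e^(65n) / (65n)^(65n) ~ sqrt(2π·65n).
Dividing by sqrt(n): sqrt(2π·65n) / sqrt(n) = sqrt(2π·65) · n^((1−1)/2), so the limit is sqrt(2π·65).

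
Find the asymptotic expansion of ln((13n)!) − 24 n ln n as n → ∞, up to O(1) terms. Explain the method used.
ln((13n)!) − 24 n ln n = −11 n ln n + 13(ln 13 − 1) n + (1/2) ln(2π·13n) + O(1/n)

Stirling: ln((13n)!) = 13n ln(13n) − 13n + (1/2) ln(2π·13n) + O(1/n).
Expand 13n ln(13n) = 13n (ln n + ln 13) = 13n ln n + 13n ln 13.
Subtract 24n ln n: leading term is (13 − 24) n ln n = −11 n ln n. The next term is 13n ln 13 − 13n = 13(ln 13 − 1) n. Then the (1/2) ln(2π·13n) correction.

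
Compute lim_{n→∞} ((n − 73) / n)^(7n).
lim = e^(−511)

Rewrite as (1 − 73/n)^(7n). By the standard limit (1 + x/n)^n → e^x, we have (1 − 73/n)^n → e^(−73), and raising to the 7th power gives e^(−511).
More precisely, ln[(1 − 73/n)^(7n)] = 7n · ln(1 − 73/n) = 7n · (-73/n + O(1/n^2)) = -511 + O(1/n) → -511.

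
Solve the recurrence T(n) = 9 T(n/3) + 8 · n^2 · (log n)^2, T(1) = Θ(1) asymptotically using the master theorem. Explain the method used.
T(n) = Θ(n^2 · (log n)^3)

Here log_3 9 = 2 and f(n) = 8 · n^2 · (log n)^2 = Θ(n^(log_3 9) · (log n)^2). This is the extended Case 2 of the master theorem (f matches the critical exponent up to log factors), giving T(n) = Θ(n^(log_3 9) · (log n)^(2+1)) = Θ(n^2 · (log n)^3).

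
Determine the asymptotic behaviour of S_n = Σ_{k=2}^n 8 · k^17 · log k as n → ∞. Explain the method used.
S_n ~ 4 · n^18 log n / 9 − 2 · n^18 / 81

By integral comparison, S_n = ∫_1^n 8 · x^17 · log x dx + O(n^17 · log n). For the integral, ∫ x^17 log x dx = n^18 log n / 18 − n^18/324 (integration by parts). Hence S_n ~ 4 · n^18 log n / 9 − 2 · n^18 / 81.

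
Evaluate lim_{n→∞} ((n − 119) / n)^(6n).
lim = e^(−714)

Rewrite as (1 − 119/n)^(6n). By the standard limit (1 + x/n)^n → e^x, we have (1 − 119/n)^n → e^(−119), and raising to the 6th power gives e^(−714).
More precisely, ln[(1 − 119/n)^(6n)] = 6n · ln(1 − 119/n) = 6n · (-119/n + O(1/n^2)) = -714 + O(1/n) → -714.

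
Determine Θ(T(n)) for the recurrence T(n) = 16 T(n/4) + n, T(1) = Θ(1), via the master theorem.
T(n) = Θ(n^2)

Master theorem: compare f(n) = n to n^(log_4 16) where log_4 16 = 2. Since 1 < log_4 16, we have f(n) = O(n^(log_4 16 − ε)) for some ε > 0 — Case 1. Hence T(n) = Θ(n^(log_4 16)) = Θ(n^2).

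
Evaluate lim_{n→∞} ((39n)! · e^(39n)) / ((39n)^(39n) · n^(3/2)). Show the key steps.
lim = 0

Stirling: (39n)! ~ sqrt(2π·39n) · (39n/e)^(39n). Hence
  (39n)! · e^(39n) / (39n)^(39n) ~ sqrt(2π·39n).
Dividing by n^(3/2): sqrt(2π·39n) / n^(3/2) = sqrt(2π·39) · n^((1−3)/2), so the expression behaves like sqrt(2π·39) · n^((1−3)/2) → 0.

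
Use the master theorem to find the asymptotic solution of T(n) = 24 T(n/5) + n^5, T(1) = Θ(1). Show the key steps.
T(n) = Θ(n^5)

log_5 24 ≈ 1.975. f(n) = n^5 dominates n^(log_5 24) since 5 > 1.975, and the regularity condition a·f(n/b) = 24·(n/5)^5 = (24/3125)·n^5 ≤ c·f(n) holds with c = 24/3125 ≈ 0.00768 < 1. So this is Case 3: T(n) = Θ(f(n)) = Θ(n^5).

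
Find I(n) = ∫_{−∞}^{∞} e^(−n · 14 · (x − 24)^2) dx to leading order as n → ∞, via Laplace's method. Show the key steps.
I(n) = sqrt(π/(14n))

Here φ(x) = 14 · (x − 24)^2 has its unique minimum at x* = 24 with φ(x*) = 0 and φ''(x*) = 28. Laplace's method gives
  I(n) ~ e^(−n φ(x*)) · sqrt(2π / (n · φ''(x*))) = sqrt(2π / (28n)) = sqrt(π/(14n)).
This is exact: substituting u = (x − 24)·sqrt(14n) gives I(n) = (1/sqrt(14n)) ∫_{−∞}^{∞} e^(−u^2) du = sqrt(π/(14n)).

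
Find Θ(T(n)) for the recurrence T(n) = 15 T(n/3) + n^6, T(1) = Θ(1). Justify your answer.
T(n) = Θ(n^6)

log_3 15 ≈ 2.465. f(n) = n^6 dominates n^(log_3 15) since 6 > 2.465, and the regularity condition a·f(n/b) = 15·(n/3)^6 = (15/729)·n^6 ≤ c·f(n) holds with c = 15/729 ≈ 0.0206 < 1. So this is Case 3: T(n) = Θ(f(n)) = Θ(n^6).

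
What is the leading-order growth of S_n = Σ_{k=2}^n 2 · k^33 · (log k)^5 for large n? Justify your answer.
S_n ~ n^34 · (log n)^5 / 17

By integral comparison, S_n = ∫_1^n 2 · x^33 · (log x)^5 dx + O(n^33 · (log n)^5). For the integral, the leading term of ∫_1^n x^33 (log x)^5 dx is n^34/34 · (log n)^5 (by repeated integration by parts; each step lowers the log-exponent and produces a relatively O(1/log n) correction). Hence S_n ~ n^34 · (log n)^5 / 17.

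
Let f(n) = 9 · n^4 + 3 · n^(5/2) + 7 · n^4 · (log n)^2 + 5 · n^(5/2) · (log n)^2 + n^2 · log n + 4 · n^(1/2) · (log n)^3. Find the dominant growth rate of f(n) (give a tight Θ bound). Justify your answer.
f(n) ∈ Θ(n^4 · (log n)^2)

Compare the terms by growth order. For large n, n^a · (log n)^b dominates n^a' · (log n)^b' iff a > a', or (a = a' and b > b'). Ranking the 6 terms shows the dominant one is 7 · n^4 · (log n)^2. Hence f(n) ∈ Θ(n^4 · (log n)^2).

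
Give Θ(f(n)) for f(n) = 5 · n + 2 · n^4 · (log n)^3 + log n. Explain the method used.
f(n) ∈ Θ(n^4 · (log n)^3)

Compare the terms by growth order. For large n, n^a · (log n)^b dominates n^a' · (log n)^b' iff a > a', or (a = a' and b > b'). Ranking the 3 terms shows the dominant one is 2 · n^4 · (log n)^3. Hence f(n) ∈ Θ(n^4 · (log n)^3).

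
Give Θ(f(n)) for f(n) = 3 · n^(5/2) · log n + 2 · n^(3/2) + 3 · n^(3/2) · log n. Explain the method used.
f(n) ∈ Θ(n^(5/2) · log n)

Compare the terms by growth order. For large n, n^a · (log n)^b dominates n^a' · (log n)^b' iff a > a', or (a = a' and b > b'). Ranking the 3 terms shows the dominant one is 3 · n^(5/2) · log n. Hence f(n) ∈ Θ(n^(5/2) · log n).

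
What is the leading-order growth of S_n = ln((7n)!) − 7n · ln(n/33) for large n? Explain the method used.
S_n ~ 7n · (ln 231 − 1) + O(ln n)

Stirling: ln((7n)!) = 7n ln(7n) − 7n + O(ln n).
  S_n = 7n ln(7n) − 7n − 7n ln(n/33) + O(ln n)
      = 7n ln(7n) − 7n ln n + 7n ln 33 − 7n + O(ln n)
      = 7n ln 7 + 7n ln 33 − 7n + O(ln n)
      = 7n (ln 231 − 1) + O(ln n).
Numerically ln(231) − 1 ≈ 4.4424.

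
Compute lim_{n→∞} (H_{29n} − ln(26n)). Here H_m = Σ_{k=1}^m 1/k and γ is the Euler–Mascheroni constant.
lim = ln(29/26) + γ

By Euler-Maclaurin, H_m = ln m + γ + O(1/m). So
  H_{29n} − ln(26n) = ln(29n) + γ − ln(26n) + O(1/n)
                       = ln(29/26) + γ + O(1/n).
Hence the limit is ln(29/26) + γ.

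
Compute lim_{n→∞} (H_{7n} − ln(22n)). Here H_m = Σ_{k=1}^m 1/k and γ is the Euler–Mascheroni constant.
lim = ln(7/22) + γ

By Euler-Maclaurin, H_m = ln m + γ + O(1/m). So
  H_{7n} − ln(22n) = ln(7n) + γ − ln(22n) + O(1/n)
                       = ln(7/22) + γ + O(1/n).
Hence the limit is ln(7/22) + γ.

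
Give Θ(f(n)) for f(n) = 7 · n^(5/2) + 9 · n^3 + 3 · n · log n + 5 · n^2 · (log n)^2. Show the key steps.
f(n) ∈ Θ(n^3)

Compare the terms by growth order. For large n, n^a · (log n)^b dominates n^a' · (log n)^b' iff a > a', or (a = a' and b > b'). Ranking the 4 terms shows the dominant one is 9 · n^3. Hence f(n) ∈ Θ(n^3).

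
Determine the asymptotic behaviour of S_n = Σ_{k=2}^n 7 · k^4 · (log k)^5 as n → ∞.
S_n ~ 7 · n^5 · (log n)^5 / 5

By integral comparison, S_n = ∫_1^n 7 · x^4 · (log x)^5 dx + O(n^4 · (log n)^5). For the integral, the leading term of ∫_1^n x^4 (log x)^5 dx is n^5/5 · (log n)^5 (by repeated integration by parts; each step lowers the log-exponent and produces a relatively O(1/log n) correction). Hence S_n ~ 7 · n^5 · (log n)^5 / 5.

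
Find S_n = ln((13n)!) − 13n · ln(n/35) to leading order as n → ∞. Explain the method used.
S_n ~ 13n · (ln 455 − 1) + O(ln n)

Stirling: ln((13n)!) = 13n ln(13n) − 13n + O(ln n).
  S_n = 13n ln(13n) − 13n − 13n ln(n/35) + O(ln n)
      = 13n ln(13n) − 13n ln n + 13n ln 35 − 13n + O(ln n)
      = 13n ln 13 + 13n ln 35 − 13n + O(ln n)
      = 13n (ln 455 − 1) + O(ln n).
Numerically ln(455) − 1 ≈ 5.1203.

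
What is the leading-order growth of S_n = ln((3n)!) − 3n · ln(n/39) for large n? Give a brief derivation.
S_n ~ 3n · (ln 117 − 1) + O(ln n)

Stirling: ln((3n)!) = 3n ln(3n) − 3n + O(ln n).
  S_n = 3n ln(3n) − 3n − 3n ln(n/39) + O(ln n)
      = 3n ln(3n) − 3n ln n + 3n ln 39 − 3n + O(ln n)
      = 3n ln 3 + 3n ln 39 − 3n + O(ln n)
      = 3n (ln 117 − 1) + O(ln n).
Numerically ln(117) − 1 ≈ 3.7622.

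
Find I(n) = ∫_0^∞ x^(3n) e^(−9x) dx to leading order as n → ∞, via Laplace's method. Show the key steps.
I(n) ~ (sqrt(2π·3n) / 9) · (3n/(9e))^(3n)

Write the integrand as exp(3n ln x − 9x) and set f(x) = 3n ln x − 9x. Then f'(x) = 3n/x − 9 = 0 at x* = 3n/9, and f''(x*) = −3n/x*^2 = −9^2/(3n). Laplace's method (interior maximum) gives
  I(n) ~ e^(f(x*)) · sqrt(2π / |f''(x*)|)
        = exp(3n ln(3n/9) − 3n) · sqrt(2π · 3n / 9^2)
        = (3n/9)^(3n) e^(−3n) · sqrt(2π·3n) / 9
        = (sqrt(2π·3n) / 9) · (3n/(9e))^(3n).
This matches Γ(3n+1)/9^(3n+1) with Stirling applied to Γ.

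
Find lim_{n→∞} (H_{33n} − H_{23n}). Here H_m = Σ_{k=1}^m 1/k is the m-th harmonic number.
lim = ln(33/23)

Euler-Maclaurin gives H_m = ln m + γ + 1/(2m) + O(1/m^2). The γ and O(1/m) terms cancel in the difference:
  H_{33n} − H_{23n} = ln(33n) − ln(23n) + O(1/n) = ln(33/23) + O(1/n).
Hence the limit is ln(33/23).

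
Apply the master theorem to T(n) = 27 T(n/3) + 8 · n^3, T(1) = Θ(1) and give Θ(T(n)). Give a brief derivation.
T(n) = Θ(n^3 log n)

log_3 27 = 3, and f(n) = 8 · n^3 = Θ(n^(log_3 27)). This is Case 2 of the master theorem: T(n) = Θ(f(n) · log n) = Θ(n^3 log n).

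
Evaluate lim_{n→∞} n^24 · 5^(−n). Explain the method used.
lim = 0

Exponentials with base > 1 dominate every fixed polynomial: for any fixed c, n^c / 5^n → 0 as n → ∞ (e.g. by the ratio test, or by writing 5^n = e^(n ln 5) and noting e^(n ln 5) / n^c → ∞). Hence n^24 · 5^(−n) = n^24 / 5^n → 0.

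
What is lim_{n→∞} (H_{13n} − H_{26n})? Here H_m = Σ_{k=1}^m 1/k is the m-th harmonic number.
lim = ln(13/26) = −ln 2

Euler-Maclaurin gives H_m = ln m + γ + 1/(2m) + O(1/m^2). The γ and O(1/m) terms cancel in the difference:
  H_{13n} − H_{26n} = ln(13n) − ln(26n) + O(1/n) = ln(13/26) + O(1/n).
Hence the limit is ln(13/26) = −ln 2.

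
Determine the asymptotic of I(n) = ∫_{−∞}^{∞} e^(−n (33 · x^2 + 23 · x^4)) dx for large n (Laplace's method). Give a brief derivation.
I(n) ~ sqrt(π/(33n))

φ(x) = 33 · x^2 + 23 · x^4 has its unique global minimum at x* = 0 (since φ'(x) = 66x + 92x^3 = 0 only at x = 0 for real x with both coefficients positive, and φ → ∞ as |x| → ∞). At x* = 0, φ(0) = 0 and φ''(0) = 66. Laplace's method then gives
  I(n) ~ sqrt(2π / (n · φ''(0))) · e^(−n φ(0)) = sqrt(2π / (66n)) = sqrt(π/(33n)).
The 23 · x^4 term contributes only at subleading order (an O(1/n) relative correction).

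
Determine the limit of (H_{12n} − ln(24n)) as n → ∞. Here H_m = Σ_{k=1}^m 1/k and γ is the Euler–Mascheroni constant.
lim = −ln 2 + γ

By Euler-Maclaurin, H_m = ln m + γ + O(1/m). So
  H_{12n} − ln(24n) = ln(12n) + γ − ln(24n) + O(1/n)
                       = ln(12/24) + γ + O(1/n).
Hence the limit is ln(12/24) + γ (= −ln 2).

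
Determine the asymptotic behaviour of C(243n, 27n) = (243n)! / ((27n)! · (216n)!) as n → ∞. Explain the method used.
C(243n, 27n) ~ (387420489/16777216)^(27n) · sqrt(9/(16π·27n))

Write N = 27n. Apply Stirling to each factorial:
  (9N)! ~ sqrt(2π·9N) · (9N/e)^(9N),
  N! ~ sqrt(2π N) · (N/e)^N,
  (8N)! ~ sqrt(2π·8N) · (8N/e)^(8N).
The exponential factors combine to (9N)^(9N) / (N^N · (8N)^(8N)) = 9^(9N)/8^(8N) = (9^9/8^8)^N = (387420489/16777216)^N.
The square-root prefactors combine to sqrt(2π·9N) / (sqrt(2π N)·sqrt(2π·8N)) = sqrt(9 / (2π·8·N)) = sqrt(9/(16π·27n)).
Substituting N = 27n: C(243n, 27n) ~ (387420489/16777216)^(27n) · sqrt(9/(16π·27n)).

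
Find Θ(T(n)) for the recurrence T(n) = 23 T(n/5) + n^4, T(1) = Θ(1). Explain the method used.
T(n) = Θ(n^4)

log_5 23 ≈ 1.948. f(n) = n^4 dominates n^(log_5 23) since 4 > 1.948, and the regularity condition a·f(n/b) = 23·(n/5)^4 = (23/625)·n^4 ≤ c·f(n) holds with c = 23/625 ≈ 0.0368 < 1. So this is Case 3: T(n) = Θ(f(n)) = Θ(n^4).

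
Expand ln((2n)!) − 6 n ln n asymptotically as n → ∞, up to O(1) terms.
ln((2n)!) − 6 n ln n = −4 n ln n + 2(ln 2 − 1) n + (1/2) ln(2π·2n) + O(1/n)

Stirling: ln((2n)!) = 2n ln(2n) − 2n + (1/2) ln(2π·2n) + O(1/n).
Expand 2n ln(2n) = 2n (ln n + ln 2) = 2n ln n + 2n ln 2.
Subtract 6n ln n: leading term is (2 − 6) n ln n = −4 n ln n. The next term is 2n ln 2 − 2n = 2(ln 2 − 1) n. Then the (1/2) ln(2π·2n) correction.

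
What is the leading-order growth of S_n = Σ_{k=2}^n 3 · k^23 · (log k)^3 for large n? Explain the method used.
S_n ~ n^24 · (log n)^3 / 8

By integral comparison, S_n = ∫_1^n 3 · x^23 · (log x)^3 dx + O(n^23 · (log n)^3). For the integral, the leading term of ∫_1^n x^23 (log x)^3 dx is n^24/24 · (log n)^3 (by repeated integration by parts; each step lowers the log-exponent and produces a relatively O(1/log n) correction). Hence S_n ~ n^24 · (log n)^3 / 8.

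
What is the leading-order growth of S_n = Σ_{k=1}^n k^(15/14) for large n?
S_n ~ (14/29) · n^(29/14)

Integral comparison: Σ_{k=1}^n k^(15/14) = ∫_0^n x^(15/14) dx + O(n^(15/14)). The integral is n^(1 + 15/14) / (1 + 15/14) = n^((15+14)/14) / ((15+14)/14) = (14/29) · n^(29/14).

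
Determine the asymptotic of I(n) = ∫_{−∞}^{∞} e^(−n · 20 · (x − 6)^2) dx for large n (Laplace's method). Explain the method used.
I(n) = sqrt(π/(20n))

Here φ(x) = 20 · (x − 6)^2 has its unique minimum at x* = 6 with φ(x*) = 0 and φ''(x*) = 40. Laplace's method gives
  I(n) ~ e^(−n φ(x*)) · sqrt(2π / (n · φ''(x*))) = sqrt(2π / (40n)) = sqrt(π/(20n)).
This is exact: substituting u = (x − 6)·sqrt(20n) gives I(n) = (1/sqrt(20n)) ∫_{−∞}^{∞} e^(−u^2) du = sqrt(π/(20n)).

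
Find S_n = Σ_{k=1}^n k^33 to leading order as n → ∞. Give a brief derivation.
S_n ~ n^34 / 34

By integral comparison (Euler-Maclaurin), Σ_{k=1}^n k^33 = ∫_0^n x^33 dx + O(n^33) = n^34/34 + O(n^33). (Equivalently, Faulhaber's formula gives the same leading term.)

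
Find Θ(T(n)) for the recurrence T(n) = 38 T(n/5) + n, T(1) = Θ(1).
T(n) = Θ(n^(log_5 38))

Master theorem: compare f(n) = n to n^(log_5 38) where log_5 38 ≈ 2.260. Since 1 < log_5 38, we have f(n) = O(n^(log_5 38 − ε)) for some ε > 0 — Case 1. Hence T(n) = Θ(n^(log_5 38)).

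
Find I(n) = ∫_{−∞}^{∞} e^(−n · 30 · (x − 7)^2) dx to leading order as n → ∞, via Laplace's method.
I(n) = sqrt(π/(30n))

Here φ(x) = 30 · (x − 7)^2 has its unique minimum at x* = 7 with φ(x*) = 0 and φ''(x*) = 60. Laplace's method gives
  I(n) ~ e^(−n φ(x*)) · sqrt(2π / (n · φ''(x*))) = sqrt(2π / (60n)) = sqrt(π/(30n)).
This is exact: substituting u = (x − 7)·sqrt(30n) gives I(n) = (1/sqrt(30n)) ∫_{−∞}^{∞} e^(−u^2) du = sqrt(π/(30n)).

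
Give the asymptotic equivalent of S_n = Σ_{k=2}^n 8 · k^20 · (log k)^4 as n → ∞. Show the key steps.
S_n ~ 8 · n^21 · (log n)^4 / 21

By integral comparison, S_n = ∫_1^n 8 · x^20 · (log x)^4 dx + O(n^20 · (log n)^4). For the integral, the leading term of ∫_1^n x^20 (log x)^4 dx is n^21/21 · (log n)^4 (by repeated integration by parts; each step lowers the log-exponent and produces a relatively O(1/log n) correction). Hence S_n ~ 8 · n^21 · (log n)^4 / 21.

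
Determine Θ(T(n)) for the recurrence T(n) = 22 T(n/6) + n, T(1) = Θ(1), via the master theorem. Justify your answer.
T(n) = Θ(n^(log_6 22))

Master theorem: compare f(n) = n to n^(log_6 22) where log_6 22 ≈ 1.725. Since 1 < log_6 22, we have f(n) = O(n^(log_6 22 − ε)) for some ε > 0 — Case 1. Hence T(n) = Θ(n^(log_6 22)).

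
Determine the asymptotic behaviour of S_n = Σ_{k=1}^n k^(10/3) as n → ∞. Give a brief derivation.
S_n ~ (3/13) · n^(13/3)

Integral comparison: Σ_{k=1}^n k^(10/3) = ∫_0^n x^(10/3) dx + O(n^(10/3)). The integral is n^(1 + 10/3) / (1 + 10/3) = n^((10+3)/3) / ((10+3)/3) = (3/13) · n^(13/3).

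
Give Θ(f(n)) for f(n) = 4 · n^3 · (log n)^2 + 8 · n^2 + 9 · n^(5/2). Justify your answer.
f(n) ∈ Θ(n^3 · (log n)^2)

Compare the terms by growth order. For large n, n^a · (log n)^b dominates n^a' · (log n)^b' iff a > a', or (a = a' and b > b'). Ranking the 3 terms shows the dominant one is 4 · n^3 · (log n)^2. Hence f(n) ∈ Θ(n^3 · (log n)^2).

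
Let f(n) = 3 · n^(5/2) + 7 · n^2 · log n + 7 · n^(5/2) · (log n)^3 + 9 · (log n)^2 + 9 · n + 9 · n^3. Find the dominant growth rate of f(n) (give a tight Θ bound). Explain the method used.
f(n) ∈ Θ(n^3)

Compare the terms by growth order. For large n, n^a · (log n)^b dominates n^a' · (log n)^b' iff a > a', or (a = a' and b > b'). Ranking the 6 terms shows the dominant one is 9 · n^3. Hence f(n) ∈ Θ(n^3).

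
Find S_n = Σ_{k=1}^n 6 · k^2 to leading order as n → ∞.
S_n ~ 2 · n^3

By integral comparison (Euler-Maclaurin), Σ_{k=1}^n 6 · k^2 = 6 · ∫_0^n x^2 dx + O(n^2) = 6 · n^3/3 = 2 · n^3 + O(n^2). (Equivalently, Faulhaber's formula gives the same leading term.)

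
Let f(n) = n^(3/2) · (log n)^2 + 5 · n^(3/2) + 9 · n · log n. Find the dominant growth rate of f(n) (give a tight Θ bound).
f(n) ∈ Θ(n^(3/2) · (log n)^2)

Compare the terms by growth order. For large n, n^a · (log n)^b dominates n^a' · (log n)^b' iff a > a', or (a = a' and b > b'). Ranking the 3 terms shows the dominant one is n^(3/2) · (log n)^2. Hence f(n) ∈ Θ(n^(3/2) · (log n)^2).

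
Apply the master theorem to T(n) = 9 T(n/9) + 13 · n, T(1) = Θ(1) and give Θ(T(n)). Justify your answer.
T(n) = Θ(n log n)

log_9 9 = 1, and f(n) = 13 · n = Θ(n^(log_9 9)). This is Case 2 of the master theorem: T(n) = Θ(f(n) · log n) = Θ(n log n).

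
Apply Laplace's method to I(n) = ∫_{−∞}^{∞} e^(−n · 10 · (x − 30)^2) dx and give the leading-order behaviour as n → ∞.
I(n) = sqrt(π/(10n))

Here φ(x) = 10 · (x − 30)^2 has its unique minimum at x* = 30 with φ(x*) = 0 and φ''(x*) = 20. Laplace's method gives
  I(n) ~ e^(−n φ(x*)) · sqrt(2π / (n · φ''(x*))) = sqrt(2π / (20n)) = sqrt(π/(10n)).
This is exact: substituting u = (x − 30)·sqrt(10n) gives I(n) = (1/sqrt(10n)) ∫_{−∞}^{∞} e^(−u^2) du = sqrt(π/(10n)).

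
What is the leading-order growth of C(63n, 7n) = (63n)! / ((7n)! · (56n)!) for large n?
C(63n, 7n) ~ (387420489/16777216)^(7n) · sqrt(9/(16π·7n))

Write N = 7n. Apply Stirling to each factorial:
  (9N)! ~ sqrt(2π·9N) · (9N/e)^(9N),
  N! ~ sqrt(2π N) · (N/e)^N,
  (8N)! ~ sqrt(2π·8N) · (8N/e)^(8N).
The exponential factors combine to (9N)^(9N) / (N^N · (8N)^(8N)) = 9^(9N)/8^(8N) = (9^9/8^8)^N = (387420489/16777216)^N.
The square-root prefactors combine to sqrt(2π·9N) / (sqrt(2π N)·sqrt(2π·8N)) = sqrt(9 / (2π·8·N)) = sqrt(9/(16π·7n)).
Substituting N = 7n: C(63n, 7n) ~ (387420489/16777216)^(7n) · sqrt(9/(16π·7n)).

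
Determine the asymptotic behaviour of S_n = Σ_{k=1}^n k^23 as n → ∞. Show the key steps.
S_n ~ n^24 / 24

By integral comparison (Euler-Maclaurin), Σ_{k=1}^n k^23 = ∫_0^n x^23 dx + O(n^23) = n^24/24 + O(n^23). (Equivalently, Faulhaber's formula gives the same leading term.)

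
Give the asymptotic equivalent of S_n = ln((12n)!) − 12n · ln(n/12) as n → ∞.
S_n ~ 12n · (ln 144 − 1) + O(ln n)

Stirling: ln((12n)!) = 12n ln(12n) − 12n + O(ln n).
  S_n = 12n ln(12n) − 12n − 12n ln(n/12) + O(ln n)
      = 12n ln(12n) − 12n ln n + 12n ln 12 − 12n + O(ln n)
      = 12n ln 12 + 12n ln 12 − 12n + O(ln n)
      = 12n (ln 144 − 1) + O(ln n).
Numerically ln(144) − 1 ≈ 3.9698.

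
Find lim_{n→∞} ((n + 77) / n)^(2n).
lim = e^154

Rewrite as (1 + 77/n)^(2n). By the standard limit (1 + x/n)^n → e^x, we have (1 + 77/n)^n → e^77, and raising to the 2nd power gives e^154.
More precisely, ln[(1 + 77/n)^(2n)] = 2n · ln(1 + 77/n) = 2n · (77/n + O(1/n^2)) = 154 + O(1/n) → 154.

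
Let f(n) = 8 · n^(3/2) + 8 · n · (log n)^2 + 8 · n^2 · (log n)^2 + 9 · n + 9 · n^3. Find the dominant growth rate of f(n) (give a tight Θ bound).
f(n) ∈ Θ(n^3)

Compare the terms by growth order. For large n, n^a · (log n)^b dominates n^a' · (log n)^b' iff a > a', or (a = a' and b > b'). Ranking the 5 terms shows the dominant one is 9 · n^3. Hence f(n) ∈ Θ(n^3).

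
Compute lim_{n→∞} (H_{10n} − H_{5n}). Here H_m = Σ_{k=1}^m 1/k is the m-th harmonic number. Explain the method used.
lim = ln(10/5) = ln 2

Euler-Maclaurin gives H_m = ln m + γ + 1/(2m) + O(1/m^2). The γ and O(1/m) terms cancel in the difference:
  H_{10n} − H_{5n} = ln(10n) − ln(5n) + O(1/n) = ln(10/5) + O(1/n).
Hence the limit is ln(10/5) = ln 2.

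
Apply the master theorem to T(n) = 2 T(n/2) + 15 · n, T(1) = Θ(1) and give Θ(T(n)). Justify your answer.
T(n) = Θ(n log n)

log_2 2 = 1, and f(n) = 15 · n = Θ(n^(log_2 2)). This is Case 2 of the master theorem: T(n) = Θ(f(n) · log n) = Θ(n log n).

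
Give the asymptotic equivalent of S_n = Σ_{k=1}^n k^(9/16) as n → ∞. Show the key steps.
S_n ~ (16/25) · n^(25/16)

Integral comparison: Σ_{k=1}^n k^(9/16) = ∫_0^n x^(9/16) dx + O(n^(9/16)). The integral is n^(1 + 9/16) / (1 + 9/16) = n^((9+16)/16) / ((9+16)/16) = (16/25) · n^(25/16).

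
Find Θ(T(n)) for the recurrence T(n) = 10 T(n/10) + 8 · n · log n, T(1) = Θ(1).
T(n) = Θ(n · (log n)^2)

Here log_10 10 = 1 and f(n) = 8 · n · log n = Θ(n^(log_10 10) · (log n)^1). This is the extended Case 2 of the master theorem (f matches the critical exponent up to log factors), giving T(n) = Θ(n^(log_10 10) · (log n)^(1+1)) = Θ(n · (log n)^2).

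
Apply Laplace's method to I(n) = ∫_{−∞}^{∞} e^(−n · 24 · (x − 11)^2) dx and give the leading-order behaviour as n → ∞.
I(n) = sqrt(π/(24n))

Here φ(x) = 24 · (x − 11)^2 has its unique minimum at x* = 11 with φ(x*) = 0 and φ''(x*) = 48. Laplace's method gives
  I(n) ~ e^(−n φ(x*)) · sqrt(2π / (n · φ''(x*))) = sqrt(2π / (48n)) = sqrt(π/(24n)).
This is exact: substituting u = (x − 11)·sqrt(24n) gives I(n) = (1/sqrt(24n)) ∫_{−∞}^{∞} e^(−u^2) du = sqrt(π/(24n)).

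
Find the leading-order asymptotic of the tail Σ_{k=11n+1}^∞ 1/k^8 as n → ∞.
Σ_{k>11n} 1/k^8 ~ 1/(7 · (11n)^7)

Compare to the integral: ∫_{11n}^∞ x^(−8) dx = [−x^(−7)/7]_{11n}^∞ = 1/((8−1)·(11n)^7). Euler-Maclaurin then gives
  Σ_{k>11n} 1/k^8 = ∫_{11n}^∞ dx/x^8 − 1/(2·(11n)^8) + O(1/(11n)^9).
(Equivalently this is ζ(8) − Σ_{k≤11n} 1/k^8.)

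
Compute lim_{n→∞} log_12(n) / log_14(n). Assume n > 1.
lim = ln(14) / ln(12) = log_12(14)

Change of base: log_12(n) = ln n / ln 12 and log_14(n) = ln n / ln 14. The ratio is (ln n / ln 12) · (ln 14 / ln n) = ln 14 / ln 12, a constant independent of n. So the limit is ln 14 / ln 12 = log_12(14).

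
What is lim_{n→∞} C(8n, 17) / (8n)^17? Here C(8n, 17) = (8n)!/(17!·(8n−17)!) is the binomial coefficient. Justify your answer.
lim = 1/17! = 1/355687428096000

With N = 8n → ∞: C(N, 17) / N^17 = [N(N−1)…(N−16)] / (17! · N^17) = (1/17!) · 1 · (1 − 1/(8n)) · … · (1 − 16/(8n)). Each factor → 1 as N → ∞, so the limit is 1/17! = 1/355687428096000.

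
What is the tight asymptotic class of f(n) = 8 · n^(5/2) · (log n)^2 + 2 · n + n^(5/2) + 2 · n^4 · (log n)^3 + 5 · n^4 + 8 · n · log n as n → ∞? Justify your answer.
f(n) ∈ Θ(n^4 · (log n)^3)

Compare the terms by growth order. For large n, n^a · (log n)^b dominates n^a' · (log n)^b' iff a > a', or (a = a' and b > b'). Ranking the 6 terms shows the dominant one is 2 · n^4 · (log n)^3. Hence f(n) ∈ Θ(n^4 · (log n)^3).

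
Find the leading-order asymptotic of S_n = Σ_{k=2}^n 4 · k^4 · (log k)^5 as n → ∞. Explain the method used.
S_n ~ 4 · n^5 · (log n)^5 / 5

By integral comparison, S_n = ∫_1^n 4 · x^4 · (log x)^5 dx + O(n^4 · (log n)^5). For the integral, the leading term of ∫_1^n x^4 (log x)^5 dx is n^5/5 · (log n)^5 (by repeated integration by parts; each step lowers the log-exponent and produces a relatively O(1/log n) correction). Hence S_n ~ 4 · n^5 · (log n)^5 / 5.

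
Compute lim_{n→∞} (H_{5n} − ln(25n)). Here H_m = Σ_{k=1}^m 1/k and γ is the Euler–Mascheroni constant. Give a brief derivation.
lim = −ln 5 + γ

By Euler-Maclaurin, H_m = ln m + γ + O(1/m). So
  H_{5n} − ln(25n) = ln(5n) + γ − ln(25n) + O(1/n)
                       = ln(5/25) + γ + O(1/n).
Hence the limit is ln(5/25) + γ (= −ln 5).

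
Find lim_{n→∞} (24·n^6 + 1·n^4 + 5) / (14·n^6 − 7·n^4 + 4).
lim = 24/14 = 12/7

For large n the leading n^6 terms dominate both numerator and denominator. Dividing top and bottom by n^6, every other term tends to 0, leaving 24/14 = 12/7.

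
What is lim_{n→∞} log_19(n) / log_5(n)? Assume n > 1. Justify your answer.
lim = ln(5) / ln(19) = log_19(5)

Change of base: log_19(n) = ln n / ln 19 and log_5(n) = ln n / ln 5. The ratio is (ln n / ln 19) · (ln 5 / ln n) = ln 5 / ln 19, a constant independent of n. So the limit is ln 5 / ln 19 = log_19(5).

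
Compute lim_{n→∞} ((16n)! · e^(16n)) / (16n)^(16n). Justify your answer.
lim = ∞

Stirling: (16n)! ~ sqrt(2π·16n) · (16n/e)^(16n). Hence
  (16n)! · e^(16n) / (16n)^(16n) ~ sqrt(2π·16n) = sqrt(2π·16) · sqrt(n) → ∞.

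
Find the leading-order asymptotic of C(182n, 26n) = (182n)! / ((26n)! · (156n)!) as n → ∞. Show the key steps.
C(182n, 26n) ~ (823543/46656)^(26n) · sqrt(7/(12π·26n))

Write N = 26n. Apply Stirling to each factorial:
  (7N)! ~ sqrt(2π·7N) · (7N/e)^(7N),
  N! ~ sqrt(2π N) · (N/e)^N,
  (6N)! ~ sqrt(2π·6N) · (6N/e)^(6N).
The exponential factors combine to (7N)^(7N) / (N^N · (6N)^(6N)) = 7^(7N)/6^(6N) = (7^7/6^6)^N = (823543/46656)^N.
The square-root prefactors combine to sqrt(2π·7N) / (sqrt(2π N)·sqrt(2π·6N)) = sqrt(7 / (2π·6·N)) = sqrt(7/(12π·26n)).
Substituting N = 26n: C(182n, 26n) ~ (823543/46656)^(26n) · sqrt(7/(12π·26n)).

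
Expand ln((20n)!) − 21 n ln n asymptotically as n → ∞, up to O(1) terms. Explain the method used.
ln((20n)!) − 21 n ln n = −n ln n + 20(ln 20 − 1) n + (1/2) ln(2π·20n) + O(1/n)

Stirling: ln((20n)!) = 20n ln(20n) − 20n + (1/2) ln(2π·20n) + O(1/n).
Expand 20n ln(20n) = 20n (ln n + ln 20) = 20n ln n + 20n ln 20.
Subtract 21n ln n: leading term is (20 − 21) n ln n = −n ln n. The next term is 20n ln 20 − 20n = 20(ln 20 − 1) n. Then the (1/2) ln(2π·20n) correction.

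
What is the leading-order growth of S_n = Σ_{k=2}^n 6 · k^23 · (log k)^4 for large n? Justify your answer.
S_n ~ n^24 · (log n)^4 / 4

By integral comparison, S_n = ∫_1^n 6 · x^23 · (log x)^4 dx + O(n^23 · (log n)^4). For the integral, the leading term of ∫_1^n x^23 (log x)^4 dx is n^24/24 · (log n)^4 (by repeated integration by parts; each step lowers the log-exponent and produces a relatively O(1/log n) correction). Hence S_n ~ n^24 · (log n)^4 / 4.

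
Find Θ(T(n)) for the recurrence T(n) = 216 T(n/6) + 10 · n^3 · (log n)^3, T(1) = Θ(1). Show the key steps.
T(n) = Θ(n^3 · (log n)^4)

Here log_6 216 = 3 and f(n) = 10 · n^3 · (log n)^3 = Θ(n^(log_6 216) · (log n)^3). This is the extended Case 2 of the master theorem (f matches the critical exponent up to log factors), giving T(n) = Θ(n^(log_6 216) · (log n)^(3+1)) = Θ(n^3 · (log n)^4).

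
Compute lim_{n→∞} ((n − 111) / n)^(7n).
lim = e^(−777)

Rewrite as (1 − 111/n)^(7n). By the standard limit (1 + x/n)^n → e^x, we have (1 − 111/n)^n → e^(−111), and raising to the 7th power gives e^(−777).
More precisely, ln[(1 − 111/n)^(7n)] = 7n · ln(1 − 111/n) = 7n · (-111/n + O(1/n^2)) = -777 + O(1/n) → -777.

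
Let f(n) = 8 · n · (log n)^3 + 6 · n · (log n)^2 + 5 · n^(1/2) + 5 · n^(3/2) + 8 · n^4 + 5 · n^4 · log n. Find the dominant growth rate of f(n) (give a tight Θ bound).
f(n) ∈ Θ(n^4 · log n)

Compare the terms by growth order. For large n, n^a · (log n)^b dominates n^a' · (log n)^b' iff a > a', or (a = a' and b > b'). Ranking the 6 terms shows the dominant one is 5 · n^4 · log n. Hence f(n) ∈ Θ(n^4 · log n).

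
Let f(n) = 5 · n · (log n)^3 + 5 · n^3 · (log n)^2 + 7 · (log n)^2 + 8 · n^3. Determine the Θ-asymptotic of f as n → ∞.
f(n) ∈ Θ(n^3 · (log n)^2)

Compare the terms by growth order. For large n, n^a · (log n)^b dominates n^a' · (log n)^b' iff a > a', or (a = a' and b > b'). Ranking the 4 terms shows the dominant one is 5 · n^3 · (log n)^2. Hence f(n) ∈ Θ(n^3 · (log n)^2).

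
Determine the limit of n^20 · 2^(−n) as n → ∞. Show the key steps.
lim = 0

Exponentials with base > 1 dominate every fixed polynomial: for any fixed c, n^c / 2^n → 0 as n → ∞ (e.g. by the ratio test, or by writing 2^n = e^(n ln 2) and noting e^(n ln 2) / n^c → ∞). Hence n^20 · 2^(−n) = n^20 / 2^n → 0.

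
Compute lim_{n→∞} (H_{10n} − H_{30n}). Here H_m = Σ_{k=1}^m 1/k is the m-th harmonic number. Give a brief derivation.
lim = ln(10/30) = −ln 3

Euler-Maclaurin gives H_m = ln m + γ + 1/(2m) + O(1/m^2). The γ and O(1/m) terms cancel in the difference:
  H_{10n} − H_{30n} = ln(10n) − ln(30n) + O(1/n) = ln(10/30) + O(1/n).
Hence the limit is ln(10/30) = −ln 3.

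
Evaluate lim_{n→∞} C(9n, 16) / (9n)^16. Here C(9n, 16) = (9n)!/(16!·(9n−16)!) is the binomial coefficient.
lim = 1/16! = 1/20922789888000

With N = 9n → ∞: C(N, 16) / N^16 = [N(N−1)…(N−15)] / (16! · N^16) = (1/16!) · 1 · (1 − 1/(9n)) · … · (1 − 15/(9n)). Each factor → 1 as N → ∞, so the limit is 1/16! = 1/20922789888000.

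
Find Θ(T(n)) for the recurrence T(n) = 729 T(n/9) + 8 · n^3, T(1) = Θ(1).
T(n) = Θ(n^3 log n)

log_9 729 = 3, and f(n) = 8 · n^3 = Θ(n^(log_9 729)). This is Case 2 of the master theorem: T(n) = Θ(f(n) · log n) = Θ(n^3 log n).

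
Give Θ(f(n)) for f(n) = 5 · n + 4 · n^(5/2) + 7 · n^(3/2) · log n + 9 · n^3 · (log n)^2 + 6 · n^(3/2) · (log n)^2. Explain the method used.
f(n) ∈ Θ(n^3 · (log n)^2)

Compare the terms by growth order. For large n, n^a · (log n)^b dominates n^a' · (log n)^b' iff a > a', or (a = a' and b > b'). Ranking the 5 terms shows the dominant one is 9 · n^3 · (log n)^2. Hence f(n) ∈ Θ(n^3 · (log n)^2).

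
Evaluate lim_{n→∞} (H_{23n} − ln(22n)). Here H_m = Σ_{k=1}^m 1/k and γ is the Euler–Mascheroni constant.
lim = ln(23/22) + γ

By Euler-Maclaurin, H_m = ln m + γ + O(1/m). So
  H_{23n} − ln(22n) = ln(23n) + γ − ln(22n) + O(1/n)
                       = ln(23/22) + γ + O(1/n).
Hence the limit is ln(23/22) + γ.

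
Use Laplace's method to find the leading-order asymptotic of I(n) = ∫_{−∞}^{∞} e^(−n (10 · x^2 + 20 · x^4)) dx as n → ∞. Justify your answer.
I(n) ~ sqrt(π/(10n))

φ(x) = 10 · x^2 + 20 · x^4 has its unique global minimum at x* = 0 (since φ'(x) = 20x + 80x^3 = 0 only at x = 0 for real x with both coefficients positive, and φ → ∞ as |x| → ∞). At x* = 0, φ(0) = 0 and φ''(0) = 20. Laplace's method then gives
  I(n) ~ sqrt(2π / (n · φ''(0))) · e^(−n φ(0)) = sqrt(2π / (20n)) = sqrt(π/(10n)).
The 20 · x^4 term contributes only at subleading order (an O(1/n) relative correction).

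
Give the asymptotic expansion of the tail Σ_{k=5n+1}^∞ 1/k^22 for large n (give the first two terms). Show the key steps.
Σ_{k>5n} 1/k^22 = 1/(21 · (5n)^21) − 1/(2 · (5n)^22) + O(1/(5n)^23)

Compare to the integral: ∫_{5n}^∞ x^(−22) dx = [−x^(−21)/21]_{5n}^∞ = 1/((22−1)·(5n)^21). The Euler-Maclaurin correction adds −f(5n)/2 = −1/(2·(5n)^22). Euler-Maclaurin then gives
  Σ_{k>5n} 1/k^22 = ∫_{5n}^∞ dx/x^22 − 1/(2·(5n)^22) + O(1/(5n)^23).
(Equivalently this is ζ(22) − Σ_{k≤5n} 1/k^22.)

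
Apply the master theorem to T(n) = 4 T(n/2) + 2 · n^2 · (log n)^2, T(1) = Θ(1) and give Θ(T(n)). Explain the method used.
T(n) = Θ(n^2 · (log n)^3)

Here log_2 4 = 2 and f(n) = 2 · n^2 · (log n)^2 = Θ(n^(log_2 4) · (log n)^2). This is the extended Case 2 of the master theorem (f matches the critical exponent up to log factors), giving T(n) = Θ(n^(log_2 4) · (log n)^(2+1)) = Θ(n^2 · (log n)^3).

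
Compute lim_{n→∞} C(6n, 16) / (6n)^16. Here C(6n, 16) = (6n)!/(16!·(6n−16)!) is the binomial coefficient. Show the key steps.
lim = 1/16! = 1/20922789888000

With N = 6n → ∞: C(N, 16) / N^16 = [N(N−1)…(N−15)] / (16! · N^16) = (1/16!) · 1 · (1 − 1/(6n)) · … · (1 − 15/(6n)). Each factor → 1 as N → ∞, so the limit is 1/16! = 1/20922789888000.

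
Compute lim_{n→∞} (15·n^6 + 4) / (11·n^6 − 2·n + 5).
lim = 15/11

For large n the leading n^6 terms dominate both numerator and denominator. Dividing top and bottom by n^6, every other term tends to 0, leaving 15/11.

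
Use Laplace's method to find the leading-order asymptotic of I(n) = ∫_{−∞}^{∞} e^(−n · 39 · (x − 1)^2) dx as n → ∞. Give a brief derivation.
I(n) = sqrt(π/(39n))

Here φ(x) = 39 · (x − 1)^2 has its unique minimum at x* = 1 with φ(x*) = 0 and φ''(x*) = 78. Laplace's method gives
  I(n) ~ e^(−n φ(x*)) · sqrt(2π / (n · φ''(x*))) = sqrt(2π / (78n)) = sqrt(π/(39n)).
This is exact: substituting u = (x − 1)·sqrt(39n) gives I(n) = (1/sqrt(39n)) ∫_{−∞}^{∞} e^(−u^2) du = sqrt(π/(39n)).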